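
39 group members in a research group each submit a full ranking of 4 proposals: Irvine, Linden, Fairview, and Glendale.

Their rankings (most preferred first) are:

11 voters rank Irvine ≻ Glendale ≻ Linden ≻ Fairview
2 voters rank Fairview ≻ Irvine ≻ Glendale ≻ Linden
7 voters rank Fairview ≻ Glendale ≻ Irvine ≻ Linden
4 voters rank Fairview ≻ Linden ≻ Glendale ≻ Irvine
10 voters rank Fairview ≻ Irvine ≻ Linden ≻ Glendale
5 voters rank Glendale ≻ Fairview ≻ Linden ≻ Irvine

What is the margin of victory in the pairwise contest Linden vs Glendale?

Ballots ranking Linden above Glendale: 4+10 = 14.
Ballots ranking Glendale above Linden: 11+2+7+5 = 25.
Glendale wins 25–14, a margin of 11.

11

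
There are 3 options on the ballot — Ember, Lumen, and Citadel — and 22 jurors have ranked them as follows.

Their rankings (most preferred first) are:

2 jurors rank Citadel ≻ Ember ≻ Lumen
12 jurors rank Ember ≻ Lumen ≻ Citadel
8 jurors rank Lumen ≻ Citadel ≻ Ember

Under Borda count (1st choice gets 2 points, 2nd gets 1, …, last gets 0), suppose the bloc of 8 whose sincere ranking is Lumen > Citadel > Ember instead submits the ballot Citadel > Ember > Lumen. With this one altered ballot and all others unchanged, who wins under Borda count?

Borda totals with the altered ballot: Ember 34, Lumen 12, Citadel 20.
The switch changes the winner from Lumen to Ember.

Ember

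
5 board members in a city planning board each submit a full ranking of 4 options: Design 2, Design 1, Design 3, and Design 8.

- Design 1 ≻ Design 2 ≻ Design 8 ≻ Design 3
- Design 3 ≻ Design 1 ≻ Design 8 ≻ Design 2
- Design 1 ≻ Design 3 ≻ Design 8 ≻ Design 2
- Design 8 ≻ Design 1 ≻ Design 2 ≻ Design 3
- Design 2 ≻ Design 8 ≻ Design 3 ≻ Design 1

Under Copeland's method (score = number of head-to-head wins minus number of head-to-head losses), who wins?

Pairwise results:
  Design 2 vs Design 1: Design 1 wins 4–1.
  Design 2 vs Design 3: Design 2 wins 3–2.
  Design 2 vs Design 8: Design 8 wins 3–2.
  Design 1 vs Design 3: Design 1 wins 3–2.
  Design 1 vs Design 8: Design 1 wins 3–2.
  Design 3 vs Design 8: Design 8 wins 3–2.
Copeland scores (wins − losses):
  Design 2: 1 − 2 = -1
  Design 1: 3 − 0 = 3
  Design 3: 0 − 3 = -3
  Design 8: 2 − 1 = 1
Design 1 has the best Copeland score.

Design 1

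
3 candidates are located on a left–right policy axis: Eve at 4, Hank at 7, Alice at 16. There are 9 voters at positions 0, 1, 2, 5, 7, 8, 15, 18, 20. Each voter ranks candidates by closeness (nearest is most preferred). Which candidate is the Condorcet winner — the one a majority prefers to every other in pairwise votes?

With single-peaked preferences on a line, the Condorcet winner is the candidate closest to the median voter.
The median voter (position 7) is closest to Hank at 7.
Check: Hank vs Eve — voters closer to Hank: 5 of 9.

Hank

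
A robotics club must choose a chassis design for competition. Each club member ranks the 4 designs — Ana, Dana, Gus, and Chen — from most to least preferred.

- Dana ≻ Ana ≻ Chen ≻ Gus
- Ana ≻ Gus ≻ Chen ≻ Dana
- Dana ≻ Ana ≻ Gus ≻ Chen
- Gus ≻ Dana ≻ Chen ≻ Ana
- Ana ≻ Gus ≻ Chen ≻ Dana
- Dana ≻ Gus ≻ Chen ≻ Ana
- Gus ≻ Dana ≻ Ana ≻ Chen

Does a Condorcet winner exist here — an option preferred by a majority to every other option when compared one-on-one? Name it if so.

Head-to-head results (7 voters total):
Ana vs Dana: Dana wins 5–2.
Ana vs Gus: Ana wins 4–3.
Ana vs Chen: Ana wins 5–2.
Dana vs Gus: Gus wins 4–3.
Dana vs Chen: Dana wins 5–2.
Gus vs Chen: Gus wins 6–1.
No candidate beats all others: Ana beats Gus beats Dana beats Ana, a majority cycle.

None — there is no Condorcet winner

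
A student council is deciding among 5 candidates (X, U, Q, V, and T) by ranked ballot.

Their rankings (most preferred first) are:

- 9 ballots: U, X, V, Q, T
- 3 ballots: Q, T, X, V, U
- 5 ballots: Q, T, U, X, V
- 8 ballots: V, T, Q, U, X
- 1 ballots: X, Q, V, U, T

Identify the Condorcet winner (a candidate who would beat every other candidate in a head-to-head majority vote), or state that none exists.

Head-to-head results (26 voters total):
X vs U: U wins 22–4.
X vs Q: Q wins 16–10.
X vs V: X wins 18–8.
X vs T: T wins 16–10.
U vs Q: Q wins 17–9.
U vs V: U wins 14–12.
U vs T: T wins 16–10.
Q vs V: V wins 17–9.
Q vs T: Q wins 18–8.
V vs T: V wins 18–8.
No candidate beats all others: X beats V beats Q beats X, a majority cycle.

None — there is no Condorcet winner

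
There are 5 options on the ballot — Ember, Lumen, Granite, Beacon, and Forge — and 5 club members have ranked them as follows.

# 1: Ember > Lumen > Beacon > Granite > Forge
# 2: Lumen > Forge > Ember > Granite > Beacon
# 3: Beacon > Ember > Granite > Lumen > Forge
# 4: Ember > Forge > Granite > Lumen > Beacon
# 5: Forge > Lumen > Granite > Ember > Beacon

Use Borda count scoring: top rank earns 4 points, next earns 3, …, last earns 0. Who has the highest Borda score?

Borda scores:
  Ember: 4 + 2 + 3 + 4 + 1 = 14
  Lumen: 3 + 4 + 1 + 1 + 3 = 12
  Granite: 1 + 1 + 2 + 2 + 2 = 8
  Beacon: 2 + 0 + 4 + 0 + 0 = 6
  Forge: 0 + 3 + 0 + 3 + 4 = 10
Ember has the highest total.

Ember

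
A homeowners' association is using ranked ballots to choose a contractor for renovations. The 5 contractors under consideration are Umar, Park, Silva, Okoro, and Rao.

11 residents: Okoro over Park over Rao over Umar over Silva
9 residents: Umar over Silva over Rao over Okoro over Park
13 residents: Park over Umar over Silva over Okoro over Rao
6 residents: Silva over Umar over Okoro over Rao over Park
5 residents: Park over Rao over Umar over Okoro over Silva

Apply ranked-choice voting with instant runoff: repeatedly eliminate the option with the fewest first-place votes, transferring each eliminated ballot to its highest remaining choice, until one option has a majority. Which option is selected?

Park

Round 1: Park 18, Okoro 11, Umar 9, Silva 6, Rao 0. Rao has the fewest and is eliminated.
Round 2: Park 18, Okoro 11, Umar 9, Silva 6. Silva has the fewest and is eliminated.
Round 3: Park 18, Umar 15, Okoro 11. Okoro has the fewest and is eliminated.
Round 4: Park 29, Umar 15. Park has a majority.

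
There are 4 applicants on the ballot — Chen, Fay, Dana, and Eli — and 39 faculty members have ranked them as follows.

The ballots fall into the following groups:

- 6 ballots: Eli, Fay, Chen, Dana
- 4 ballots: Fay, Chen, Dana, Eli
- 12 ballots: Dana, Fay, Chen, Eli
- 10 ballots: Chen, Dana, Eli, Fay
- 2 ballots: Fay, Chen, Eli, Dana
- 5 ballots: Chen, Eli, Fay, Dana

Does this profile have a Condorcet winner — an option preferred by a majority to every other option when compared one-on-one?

No

Head-to-head results (39 voters total):
Chen vs Fay: Fay wins 24–15.
Chen vs Dana: Chen wins 27–12.
Chen vs Eli: Chen wins 33–6.
Fay vs Dana: Dana wins 22–17.
Fay vs Eli: Eli wins 21–18.
Dana vs Eli: Dana wins 26–13.
No candidate beats all others: Chen beats Dana beats Fay beats Chen, a majority cycle.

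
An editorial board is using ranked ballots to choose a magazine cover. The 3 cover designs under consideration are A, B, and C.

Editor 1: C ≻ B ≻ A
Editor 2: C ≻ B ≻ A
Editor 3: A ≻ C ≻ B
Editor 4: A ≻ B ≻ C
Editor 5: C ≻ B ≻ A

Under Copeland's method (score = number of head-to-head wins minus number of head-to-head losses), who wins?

C

Pairwise results:
  A vs B: B wins 3–2.
  A vs C: C wins 3–2.
  B vs C: C wins 4–1.
Copeland scores (wins − losses):
  A: 0 − 2 = -2
  B: 1 − 1 = 0
  C: 2 − 0 = 2
C has the best Copeland score.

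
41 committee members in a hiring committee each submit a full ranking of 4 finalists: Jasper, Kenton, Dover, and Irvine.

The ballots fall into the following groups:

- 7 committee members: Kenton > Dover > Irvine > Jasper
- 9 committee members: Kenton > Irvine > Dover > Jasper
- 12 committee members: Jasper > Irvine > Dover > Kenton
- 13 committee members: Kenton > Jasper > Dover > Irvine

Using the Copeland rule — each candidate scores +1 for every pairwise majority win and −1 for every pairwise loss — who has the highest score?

Pairwise results:
  Jasper vs Kenton: Kenton wins 29–12.
  Jasper vs Dover: Jasper wins 25–16.
  Jasper vs Irvine: Jasper wins 25–16.
  Kenton vs Dover: Kenton wins 29–12.
  Kenton vs Irvine: Kenton wins 29–12.
  Dover vs Irvine: Irvine wins 21–20.
Copeland scores (wins − losses):
  Jasper: 2 − 1 = 1
  Kenton: 3 − 0 = 3
  Dover: 0 − 3 = -3
  Irvine: 1 − 2 = -1
Kenton has the best Copeland score.

Kenton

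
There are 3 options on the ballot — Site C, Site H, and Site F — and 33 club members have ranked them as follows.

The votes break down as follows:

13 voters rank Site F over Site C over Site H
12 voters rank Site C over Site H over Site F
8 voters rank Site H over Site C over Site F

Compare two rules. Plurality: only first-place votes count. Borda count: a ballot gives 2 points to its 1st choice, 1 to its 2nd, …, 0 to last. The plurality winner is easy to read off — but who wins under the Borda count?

Site C

Plurality first-place counts: Site C 12, Site H 8, Site F 13 → Site F.
Borda totals: Site C 45, Site H 28, Site F 26 → Site C.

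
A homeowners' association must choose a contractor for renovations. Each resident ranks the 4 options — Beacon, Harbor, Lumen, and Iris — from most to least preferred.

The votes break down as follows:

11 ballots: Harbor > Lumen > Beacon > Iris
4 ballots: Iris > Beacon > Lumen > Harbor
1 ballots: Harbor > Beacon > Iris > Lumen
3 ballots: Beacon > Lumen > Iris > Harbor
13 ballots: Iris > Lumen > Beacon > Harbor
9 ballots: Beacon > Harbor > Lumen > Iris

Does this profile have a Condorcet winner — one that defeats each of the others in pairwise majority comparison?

Head-to-head results (41 voters total):
Beacon vs Harbor: Beacon wins 29–12.
Beacon vs Lumen: Lumen wins 24–17.
Beacon vs Iris: Beacon wins 24–17.
Harbor vs Lumen: Harbor wins 21–20.
Harbor vs Iris: Harbor wins 21–20.
Lumen vs Iris: Lumen wins 23–18.
No candidate beats all others: Beacon beats Harbor beats Lumen beats Beacon, a majority cycle.

No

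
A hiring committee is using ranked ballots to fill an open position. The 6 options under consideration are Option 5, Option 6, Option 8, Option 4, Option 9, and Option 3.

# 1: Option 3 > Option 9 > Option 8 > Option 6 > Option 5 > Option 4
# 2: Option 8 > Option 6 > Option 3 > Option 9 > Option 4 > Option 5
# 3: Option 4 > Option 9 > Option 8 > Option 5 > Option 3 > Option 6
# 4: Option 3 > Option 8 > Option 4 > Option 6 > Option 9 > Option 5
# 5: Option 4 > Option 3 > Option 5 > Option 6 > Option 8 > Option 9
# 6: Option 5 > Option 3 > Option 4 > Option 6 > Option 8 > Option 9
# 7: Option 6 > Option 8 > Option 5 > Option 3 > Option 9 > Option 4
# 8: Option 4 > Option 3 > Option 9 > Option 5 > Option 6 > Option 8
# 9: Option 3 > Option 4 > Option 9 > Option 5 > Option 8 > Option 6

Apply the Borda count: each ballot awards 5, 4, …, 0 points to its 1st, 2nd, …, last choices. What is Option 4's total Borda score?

Borda scores:
  Option 5: 1 + 0 + 2 + 0 + 3 + 5 + 3 + 2 + 2 = 18
  Option 6: 2 + 4 + 0 + 2 + 2 + 2 + 5 + 1 + 0 = 18
  Option 8: 3 + 5 + 3 + 4 + 1 + 1 + 4 + 0 + 1 = 22
  Option 4: 0 + 1 + 5 + 3 + 5 + 3 + 0 + 5 + 4 = 26
  Option 9: 4 + 2 + 4 + 1 + 0 + 0 + 1 + 3 + 3 = 18
  Option 3: 5 + 3 + 1 + 5 + 4 + 4 + 2 + 4 + 5 = 33

26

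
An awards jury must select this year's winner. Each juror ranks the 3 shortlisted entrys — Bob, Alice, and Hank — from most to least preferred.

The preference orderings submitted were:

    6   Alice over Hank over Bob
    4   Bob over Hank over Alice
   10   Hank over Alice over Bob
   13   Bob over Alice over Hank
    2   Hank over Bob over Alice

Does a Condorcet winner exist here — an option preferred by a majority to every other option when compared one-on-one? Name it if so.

Head-to-head results (35 voters total):
Bob vs Alice: Bob wins 19–16.
Bob vs Hank: Hank wins 18–17.
Alice vs Hank: Alice wins 19–16.
No candidate beats all others: Bob beats Alice beats Hank beats Bob, a majority cycle.

There is no Condorcet winner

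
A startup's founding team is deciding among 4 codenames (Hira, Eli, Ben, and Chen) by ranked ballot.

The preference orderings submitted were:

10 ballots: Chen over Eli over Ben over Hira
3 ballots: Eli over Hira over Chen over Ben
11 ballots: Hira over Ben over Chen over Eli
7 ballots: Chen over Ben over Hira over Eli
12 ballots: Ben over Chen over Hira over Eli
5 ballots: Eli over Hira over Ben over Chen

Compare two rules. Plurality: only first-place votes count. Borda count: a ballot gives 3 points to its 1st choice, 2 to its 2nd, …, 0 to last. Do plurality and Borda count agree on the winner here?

Yes

Plurality first-place counts: Hira 11, Eli 8, Ben 12, Chen 17 → Chen.
Borda totals: Hira 68, Eli 44, Ben 87, Chen 89 → Chen.
The two rules agree on Chen.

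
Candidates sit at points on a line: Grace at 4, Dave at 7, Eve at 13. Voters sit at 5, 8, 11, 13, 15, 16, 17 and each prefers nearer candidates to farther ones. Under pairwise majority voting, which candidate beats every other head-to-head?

Eve

With single-peaked preferences on a line, the Condorcet winner is the candidate closest to the median voter.
The median voter (position 13) is closest to Eve at 13.
Check: Eve vs Dave — voters closer to Eve: 5 of 7.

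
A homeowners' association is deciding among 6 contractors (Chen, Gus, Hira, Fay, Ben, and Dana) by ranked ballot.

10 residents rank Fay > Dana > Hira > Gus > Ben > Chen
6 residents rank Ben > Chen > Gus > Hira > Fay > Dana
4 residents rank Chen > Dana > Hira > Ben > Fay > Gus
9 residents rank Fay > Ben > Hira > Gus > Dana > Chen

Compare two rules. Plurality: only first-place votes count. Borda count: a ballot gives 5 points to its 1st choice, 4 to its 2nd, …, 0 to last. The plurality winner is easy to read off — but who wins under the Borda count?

Plurality first-place counts: Chen 4, Gus 0, Hira 0, Fay 19, Ben 6, Dana 0 → Fay.
Borda totals: Chen 44, Gus 56, Hira 81, Fay 105, Ben 84, Dana 65 → Fay.

Fay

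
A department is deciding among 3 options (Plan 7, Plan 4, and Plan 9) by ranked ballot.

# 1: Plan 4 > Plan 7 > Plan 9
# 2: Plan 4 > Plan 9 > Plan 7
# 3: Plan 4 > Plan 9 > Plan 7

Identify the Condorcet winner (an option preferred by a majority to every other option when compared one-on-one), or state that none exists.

Plan 4

Head-to-head results (3 voters total):
Plan 7 vs Plan 4: Plan 4 wins 3–0.
Plan 7 vs Plan 9: Plan 9 wins 2–1.
Plan 4 vs Plan 9: Plan 4 wins 3–0.
Plan 4 beats each rival — Plan 7 (3–0), Plan 9 (3–0) — so Plan 4 is the Condorcet winner.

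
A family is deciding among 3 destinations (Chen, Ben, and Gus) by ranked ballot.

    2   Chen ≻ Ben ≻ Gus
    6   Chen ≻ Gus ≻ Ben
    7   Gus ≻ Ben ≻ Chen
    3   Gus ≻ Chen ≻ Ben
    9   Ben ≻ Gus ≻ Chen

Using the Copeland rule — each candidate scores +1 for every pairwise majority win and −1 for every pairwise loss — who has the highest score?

Pairwise results:
  Chen vs Ben: Ben wins 16–11.
  Chen vs Gus: Gus wins 19–8.
  Ben vs Gus: Gus wins 16–11.
Copeland scores (wins − losses):
  Chen: 0 − 2 = -2
  Ben: 1 − 1 = 0
  Gus: 2 − 0 = 2
Gus has the best Copeland score.

Gus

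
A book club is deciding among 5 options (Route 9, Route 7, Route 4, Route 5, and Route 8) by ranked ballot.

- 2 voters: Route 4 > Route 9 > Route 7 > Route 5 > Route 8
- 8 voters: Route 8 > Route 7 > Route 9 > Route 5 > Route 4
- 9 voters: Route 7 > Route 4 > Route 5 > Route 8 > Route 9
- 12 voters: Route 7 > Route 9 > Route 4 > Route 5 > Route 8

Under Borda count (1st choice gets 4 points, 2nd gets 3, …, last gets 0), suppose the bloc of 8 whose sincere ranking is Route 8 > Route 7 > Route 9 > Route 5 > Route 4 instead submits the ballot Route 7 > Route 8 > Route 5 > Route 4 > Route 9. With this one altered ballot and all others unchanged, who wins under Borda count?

Route 7

Borda totals with the altered ballot: Route 9 42, Route 7 120, Route 4 67, Route 5 48, Route 8 33.
The winner is unchanged: still Route 7.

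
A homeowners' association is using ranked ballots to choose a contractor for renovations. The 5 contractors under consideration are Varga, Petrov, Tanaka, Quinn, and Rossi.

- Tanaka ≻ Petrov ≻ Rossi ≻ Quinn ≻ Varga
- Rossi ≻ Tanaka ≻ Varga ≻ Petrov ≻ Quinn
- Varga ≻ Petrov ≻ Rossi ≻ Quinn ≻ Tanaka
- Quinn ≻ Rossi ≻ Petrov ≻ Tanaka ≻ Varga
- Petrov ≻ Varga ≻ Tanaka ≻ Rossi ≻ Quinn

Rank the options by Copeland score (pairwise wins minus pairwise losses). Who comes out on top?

Petrov

Pairwise results:
  Varga vs Petrov: Petrov wins 3–2.
  Varga vs Tanaka: Tanaka wins 3–2.
  Varga vs Quinn: Varga wins 3–2.
  Varga vs Rossi: Rossi wins 3–2.
  Petrov vs Tanaka: Petrov wins 3–2.
  Petrov vs Quinn: Petrov wins 4–1.
  Petrov vs Rossi: Petrov wins 3–2.
  Tanaka vs Quinn: Tanaka wins 3–2.
  Tanaka vs Rossi: Rossi wins 3–2.
  Quinn vs Rossi: Rossi wins 4–1.
Copeland scores (wins − losses):
  Varga: 1 − 3 = -2
  Petrov: 4 − 0 = 4
  Tanaka: 2 − 2 = 0
  Quinn: 0 − 4 = -4
  Rossi: 3 − 1 = 2
Petrov has the best Copeland score.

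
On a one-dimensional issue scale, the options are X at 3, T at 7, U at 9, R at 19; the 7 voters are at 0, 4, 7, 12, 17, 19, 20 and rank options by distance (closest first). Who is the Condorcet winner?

U

With single-peaked preferences on a line, the Condorcet winner is the candidate closest to the median voter.
The median voter (position 12) is closest to U at 9.
Check: U vs X — voters closer to U: 5 of 7.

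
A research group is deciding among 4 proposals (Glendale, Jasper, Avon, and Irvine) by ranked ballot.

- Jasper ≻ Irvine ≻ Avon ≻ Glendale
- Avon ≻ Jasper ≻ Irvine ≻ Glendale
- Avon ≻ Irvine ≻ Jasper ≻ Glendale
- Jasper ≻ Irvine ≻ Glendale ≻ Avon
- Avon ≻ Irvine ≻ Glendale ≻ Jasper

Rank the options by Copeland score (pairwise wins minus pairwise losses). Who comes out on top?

Avon

Pairwise results:
  Glendale vs Jasper: Jasper wins 4–1.
  Glendale vs Avon: Avon wins 4–1.
  Glendale vs Irvine: Irvine wins 5–0.
  Jasper vs Avon: Avon wins 3–2.
  Jasper vs Irvine: Jasper wins 3–2.
  Avon vs Irvine: Avon wins 3–2.
Copeland scores (wins − losses):
  Glendale: 0 − 3 = -3
  Jasper: 2 − 1 = 1
  Avon: 3 − 0 = 3
  Irvine: 1 − 2 = -1
Avon has the best Copeland score.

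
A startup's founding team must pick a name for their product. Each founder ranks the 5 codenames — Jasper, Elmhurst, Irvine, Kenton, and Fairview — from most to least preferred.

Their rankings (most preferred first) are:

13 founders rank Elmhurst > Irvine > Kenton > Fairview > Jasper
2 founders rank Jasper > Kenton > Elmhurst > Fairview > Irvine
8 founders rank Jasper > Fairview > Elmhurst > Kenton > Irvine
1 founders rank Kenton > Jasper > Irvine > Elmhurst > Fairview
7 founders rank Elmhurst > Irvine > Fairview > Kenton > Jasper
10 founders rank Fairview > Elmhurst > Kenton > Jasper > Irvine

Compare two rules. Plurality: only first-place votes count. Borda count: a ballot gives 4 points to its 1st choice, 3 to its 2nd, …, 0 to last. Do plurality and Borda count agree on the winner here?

Yes

Plurality first-place counts: Jasper 10, Elmhurst 20, Irvine 0, Kenton 1, Fairview 10 → Elmhurst.
Borda totals: Jasper 53, Elmhurst 131, Irvine 62, Kenton 71, Fairview 93 → Elmhurst.
The two rules agree on Elmhurst.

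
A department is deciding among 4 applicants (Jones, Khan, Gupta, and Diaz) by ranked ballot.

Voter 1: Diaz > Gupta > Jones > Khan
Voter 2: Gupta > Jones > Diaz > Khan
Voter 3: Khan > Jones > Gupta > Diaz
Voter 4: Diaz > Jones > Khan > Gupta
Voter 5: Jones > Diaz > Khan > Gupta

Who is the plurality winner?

First-place vote totals:
  Jones: 1
  Khan: 1
  Gupta: 1
  Diaz: 2
Diaz has the most first-place votes.

Diaz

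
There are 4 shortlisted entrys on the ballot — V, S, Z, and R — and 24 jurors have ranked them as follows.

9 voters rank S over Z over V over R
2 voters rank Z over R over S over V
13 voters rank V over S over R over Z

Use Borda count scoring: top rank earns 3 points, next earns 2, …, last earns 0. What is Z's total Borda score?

24

Borda scores:
  V: 9·1 + 2·0 + 13·3 = 48
  S: 9·3 + 2·1 + 13·2 = 55
  Z: 9·2 + 2·3 + 13·0 = 24
  R: 9·0 + 2·2 + 13·1 = 17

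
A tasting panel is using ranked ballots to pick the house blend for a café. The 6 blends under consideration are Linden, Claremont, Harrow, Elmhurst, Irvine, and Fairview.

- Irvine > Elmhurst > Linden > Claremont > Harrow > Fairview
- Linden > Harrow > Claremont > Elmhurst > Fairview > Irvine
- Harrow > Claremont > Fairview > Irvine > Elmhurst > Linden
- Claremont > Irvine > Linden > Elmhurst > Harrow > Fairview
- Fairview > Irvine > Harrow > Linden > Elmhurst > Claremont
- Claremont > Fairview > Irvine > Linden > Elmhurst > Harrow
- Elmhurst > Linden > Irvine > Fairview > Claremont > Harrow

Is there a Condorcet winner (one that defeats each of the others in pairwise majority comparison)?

Head-to-head results (7 voters total):
Linden vs Claremont: Linden wins 4–3.
Linden vs Harrow: Linden wins 5–2.
Linden vs Elmhurst: Linden wins 4–3.
Linden vs Irvine: Irvine wins 5–2.
Linden vs Fairview: Linden wins 4–3.
Claremont vs Harrow: Claremont wins 4–3.
Claremont vs Elmhurst: Claremont wins 4–3.
Claremont vs Irvine: Claremont wins 4–3.
Claremont vs Fairview: Claremont wins 5–2.
Harrow vs Elmhurst: Elmhurst wins 4–3.
Harrow vs Irvine: Irvine wins 5–2.
Harrow vs Fairview: Harrow wins 4–3.
Elmhurst vs Irvine: Irvine wins 5–2.
Elmhurst vs Fairview: Elmhurst wins 4–3.
Irvine vs Fairview: Fairview wins 4–3.
No candidate beats all others: Linden beats Claremont beats Irvine beats Linden, a majority cycle.

No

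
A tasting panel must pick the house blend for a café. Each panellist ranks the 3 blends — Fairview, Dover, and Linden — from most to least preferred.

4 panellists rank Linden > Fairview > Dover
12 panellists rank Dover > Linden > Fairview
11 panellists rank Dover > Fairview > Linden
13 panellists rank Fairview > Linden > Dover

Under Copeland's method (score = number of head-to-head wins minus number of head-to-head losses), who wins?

Dover

Pairwise results:
  Fairview vs Dover: Dover wins 23–17.
  Fairview vs Linden: Fairview wins 24–16.
  Dover vs Linden: Dover wins 23–17.
Copeland scores (wins − losses):
  Fairview: 1 − 1 = 0
  Dover: 2 − 0 = 2
  Linden: 0 − 2 = -2
Dover has the best Copeland score.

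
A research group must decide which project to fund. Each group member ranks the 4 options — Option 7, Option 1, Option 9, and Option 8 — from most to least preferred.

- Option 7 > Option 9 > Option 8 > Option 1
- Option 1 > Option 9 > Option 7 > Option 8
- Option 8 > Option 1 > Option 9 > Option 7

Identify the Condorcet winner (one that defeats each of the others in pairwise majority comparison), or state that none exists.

There is no Condorcet winner

Head-to-head results (3 voters total):
Option 7 vs Option 1: Option 1 wins 2–1.
Option 7 vs Option 9: Option 9 wins 2–1.
Option 7 vs Option 8: Option 7 wins 2–1.
Option 1 vs Option 9: Option 1 wins 2–1.
Option 1 vs Option 8: Option 8 wins 2–1.
Option 9 vs Option 8: Option 9 wins 2–1.
No candidate beats all others: Option 7 beats Option 8 beats Option 1 beats Option 7, a majority cycle.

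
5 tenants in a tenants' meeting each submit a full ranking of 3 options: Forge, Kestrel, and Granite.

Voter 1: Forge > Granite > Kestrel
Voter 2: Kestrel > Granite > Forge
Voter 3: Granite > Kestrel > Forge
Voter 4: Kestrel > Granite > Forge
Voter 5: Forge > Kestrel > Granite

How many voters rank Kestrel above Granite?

3

Ballots ranking Kestrel above Granite: 3.
Ballots ranking Granite above Kestrel: 2.
So 3 of 5 voters prefer Kestrel to Granite.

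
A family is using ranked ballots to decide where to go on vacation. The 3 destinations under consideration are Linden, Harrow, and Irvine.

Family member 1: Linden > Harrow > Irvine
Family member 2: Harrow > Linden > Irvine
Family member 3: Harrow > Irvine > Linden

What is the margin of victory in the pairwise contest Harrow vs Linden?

1

Ballots ranking Harrow above Linden: 2.
Ballots ranking Linden above Harrow: 1.
Harrow wins 2–1, a margin of 1.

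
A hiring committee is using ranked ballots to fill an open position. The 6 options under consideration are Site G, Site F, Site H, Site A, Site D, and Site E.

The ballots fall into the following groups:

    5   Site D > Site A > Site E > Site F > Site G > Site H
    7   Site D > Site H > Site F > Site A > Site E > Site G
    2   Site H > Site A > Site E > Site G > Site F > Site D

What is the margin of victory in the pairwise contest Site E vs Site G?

14

Ballots ranking Site E above Site G: 5+7+2 = 14.
Ballots ranking Site G above Site E: 0.
Site E wins 14–0, a margin of 14.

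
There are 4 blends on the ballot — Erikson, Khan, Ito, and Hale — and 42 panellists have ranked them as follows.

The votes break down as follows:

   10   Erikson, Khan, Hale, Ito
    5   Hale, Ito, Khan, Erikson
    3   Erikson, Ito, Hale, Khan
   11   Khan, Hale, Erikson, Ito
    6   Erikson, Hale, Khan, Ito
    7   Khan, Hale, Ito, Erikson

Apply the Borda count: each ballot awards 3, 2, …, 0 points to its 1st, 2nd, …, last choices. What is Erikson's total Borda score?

68

Borda scores:
  Erikson: 10·3 + 5·0 + 3·3 + 11·1 + 6·3 + 7·0 = 68
  Khan: 10·2 + 5·1 + 3·0 + 11·3 + 6·1 + 7·3 = 85
  Ito: 10·0 + 5·2 + 3·2 + 11·0 + 6·0 + 7·1 = 23
  Hale: 10·1 + 5·3 + 3·1 + 11·2 + 6·2 + 7·2 = 76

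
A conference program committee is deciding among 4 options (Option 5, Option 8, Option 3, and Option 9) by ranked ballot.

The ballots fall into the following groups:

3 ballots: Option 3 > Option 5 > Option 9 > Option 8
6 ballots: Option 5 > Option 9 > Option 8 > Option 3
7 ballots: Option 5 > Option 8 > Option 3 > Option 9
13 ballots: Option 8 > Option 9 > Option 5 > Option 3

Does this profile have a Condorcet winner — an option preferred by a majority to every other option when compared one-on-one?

Head-to-head results (29 voters total):
Option 5 vs Option 8: Option 5 wins 16–13.
Option 5 vs Option 3: Option 5 wins 26–3.
Option 5 vs Option 9: Option 5 wins 16–13.
Option 8 vs Option 3: Option 8 wins 26–3.
Option 8 vs Option 9: Option 8 wins 20–9.
Option 3 vs Option 9: Option 9 wins 19–10.
Option 5 beats each rival — Option 8 (16–13), Option 3 (26–3), Option 9 (16–13) — so Option 5 is the Condorcet winner.

Yes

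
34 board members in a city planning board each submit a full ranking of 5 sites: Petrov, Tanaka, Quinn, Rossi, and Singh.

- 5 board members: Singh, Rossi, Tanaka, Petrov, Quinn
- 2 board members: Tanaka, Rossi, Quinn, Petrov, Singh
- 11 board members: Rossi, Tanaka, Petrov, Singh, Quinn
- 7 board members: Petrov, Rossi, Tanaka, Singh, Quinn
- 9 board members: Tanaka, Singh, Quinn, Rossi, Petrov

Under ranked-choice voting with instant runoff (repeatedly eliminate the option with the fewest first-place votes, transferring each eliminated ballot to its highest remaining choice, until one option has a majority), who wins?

Round 1: Tanaka 11, Rossi 11, Petrov 7, Singh 5, Quinn 0. Quinn has the fewest and is eliminated.
Round 2: Tanaka 11, Rossi 11, Petrov 7, Singh 5. Singh has the fewest and is eliminated.
Round 3: Rossi 16, Tanaka 11, Petrov 7. Petrov has the fewest and is eliminated.
Round 4: Rossi 23, Tanaka 11. Rossi has a majority.

Rossi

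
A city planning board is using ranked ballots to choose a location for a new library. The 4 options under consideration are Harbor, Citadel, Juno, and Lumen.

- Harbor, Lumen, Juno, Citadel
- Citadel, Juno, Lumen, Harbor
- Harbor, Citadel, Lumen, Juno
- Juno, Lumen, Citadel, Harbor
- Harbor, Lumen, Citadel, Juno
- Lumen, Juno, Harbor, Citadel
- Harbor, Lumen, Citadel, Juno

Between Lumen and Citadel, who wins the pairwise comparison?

Ballots ranking Lumen above Citadel: 5.
Ballots ranking Citadel above Lumen: 2.
Lumen wins the head-to-head, 5–2.

Lumen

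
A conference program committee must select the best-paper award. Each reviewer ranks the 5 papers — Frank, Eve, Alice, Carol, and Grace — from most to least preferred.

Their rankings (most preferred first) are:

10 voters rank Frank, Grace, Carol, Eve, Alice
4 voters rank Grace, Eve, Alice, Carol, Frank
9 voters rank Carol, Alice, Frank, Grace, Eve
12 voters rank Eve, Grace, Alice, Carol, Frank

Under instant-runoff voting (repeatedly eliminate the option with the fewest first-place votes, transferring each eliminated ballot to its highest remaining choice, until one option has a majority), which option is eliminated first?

Alice

Round 1: Eve 12, Frank 10, Carol 9, Grace 4, Alice 0. Alice has the fewest and is eliminated.
Round 2: Eve 12, Frank 10, Carol 9, Grace 4. Grace has the fewest and is eliminated.
Round 3: Eve 16, Frank 10, Carol 9. Carol has the fewest and is eliminated.
Round 4: Frank 19, Eve 16. Frank has a majority.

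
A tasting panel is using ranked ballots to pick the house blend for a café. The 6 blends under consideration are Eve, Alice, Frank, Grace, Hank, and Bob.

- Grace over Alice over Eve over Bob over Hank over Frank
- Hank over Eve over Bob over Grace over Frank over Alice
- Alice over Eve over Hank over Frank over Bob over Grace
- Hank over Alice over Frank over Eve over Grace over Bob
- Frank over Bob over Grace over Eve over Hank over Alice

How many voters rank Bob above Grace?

3

Ballots ranking Bob above Grace: 3.
Ballots ranking Grace above Bob: 2.
So 3 of 5 voters prefer Bob to Grace.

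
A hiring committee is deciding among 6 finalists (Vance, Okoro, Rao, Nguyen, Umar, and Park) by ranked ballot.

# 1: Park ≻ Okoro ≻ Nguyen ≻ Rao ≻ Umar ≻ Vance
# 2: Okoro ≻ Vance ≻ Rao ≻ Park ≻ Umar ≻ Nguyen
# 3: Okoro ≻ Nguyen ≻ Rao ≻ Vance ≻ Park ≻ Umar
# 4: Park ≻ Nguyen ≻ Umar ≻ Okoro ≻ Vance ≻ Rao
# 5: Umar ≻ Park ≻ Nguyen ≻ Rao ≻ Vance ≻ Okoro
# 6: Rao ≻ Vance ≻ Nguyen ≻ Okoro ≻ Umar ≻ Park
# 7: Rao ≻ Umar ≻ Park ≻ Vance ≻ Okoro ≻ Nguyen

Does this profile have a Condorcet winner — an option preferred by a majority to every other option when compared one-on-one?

No

Head-to-head results (7 voters total):
Vance vs Okoro: Okoro wins 4–3.
Vance vs Rao: Rao wins 5–2.
Vance vs Nguyen: Nguyen wins 4–3.
Vance vs Umar: Umar wins 4–3.
Vance vs Park: Park wins 4–3.
Okoro vs Rao: Okoro wins 4–3.
Okoro vs Nguyen: Okoro wins 4–3.
Okoro vs Umar: Okoro wins 4–3.
Okoro vs Park: Park wins 4–3.
Rao vs Nguyen: Nguyen wins 4–3.
Rao vs Umar: Rao wins 5–2.
Rao vs Park: Rao wins 4–3.
Nguyen vs Umar: Nguyen wins 4–3.
Nguyen vs Park: Park wins 5–2.
Umar vs Park: Park wins 4–3.
No candidate beats all others: Okoro beats Rao beats Park beats Okoro, a majority cycle.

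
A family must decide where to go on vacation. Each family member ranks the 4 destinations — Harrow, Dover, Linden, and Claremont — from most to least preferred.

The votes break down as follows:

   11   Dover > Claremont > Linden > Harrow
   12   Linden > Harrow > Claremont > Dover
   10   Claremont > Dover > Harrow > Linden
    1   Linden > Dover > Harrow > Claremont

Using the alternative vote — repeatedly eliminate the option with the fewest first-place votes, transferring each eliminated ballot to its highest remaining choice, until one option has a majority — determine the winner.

Dover

Round 1: Linden 13, Dover 11, Claremont 10, Harrow 0. Harrow has the fewest and is eliminated.
Round 2: Linden 13, Dover 11, Claremont 10. Claremont has the fewest and is eliminated.
Round 3: Dover 21, Linden 13. Dover has a majority.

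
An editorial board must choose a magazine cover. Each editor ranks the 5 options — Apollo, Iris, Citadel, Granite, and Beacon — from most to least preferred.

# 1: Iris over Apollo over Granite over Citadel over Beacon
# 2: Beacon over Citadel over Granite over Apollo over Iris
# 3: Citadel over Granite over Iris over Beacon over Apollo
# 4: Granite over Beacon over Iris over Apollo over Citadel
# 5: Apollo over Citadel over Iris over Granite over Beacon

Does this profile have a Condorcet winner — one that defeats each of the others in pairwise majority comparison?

No

Head-to-head results (5 voters total):
Apollo vs Iris: Iris wins 3–2.
Apollo vs Citadel: Apollo wins 3–2.
Apollo vs Granite: Granite wins 3–2.
Apollo vs Beacon: Beacon wins 3–2.
Iris vs Citadel: Citadel wins 3–2.
Iris vs Granite: Granite wins 3–2.
Iris vs Beacon: Iris wins 3–2.
Citadel vs Granite: Citadel wins 3–2.
Citadel vs Beacon: Citadel wins 3–2.
Granite vs Beacon: Granite wins 4–1.
No candidate beats all others: Apollo beats Citadel beats Iris beats Apollo, a majority cycle.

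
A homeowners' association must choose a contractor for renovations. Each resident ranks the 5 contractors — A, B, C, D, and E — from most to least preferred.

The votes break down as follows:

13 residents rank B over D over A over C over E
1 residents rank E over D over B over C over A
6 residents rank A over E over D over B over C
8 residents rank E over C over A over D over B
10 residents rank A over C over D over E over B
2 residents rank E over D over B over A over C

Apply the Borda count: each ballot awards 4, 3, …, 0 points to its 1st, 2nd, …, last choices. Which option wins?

A

Borda scores:
  A: 13·2 + 0 + 6·4 + 8·2 + 10·4 + 2·1 = 108
  B: 13·4 + 2 + 6·1 + 8·0 + 10·0 + 2·2 = 64
  C: 13·1 + 1 + 6·0 + 8·3 + 10·3 + 2·0 = 68
  D: 13·3 + 3 + 6·2 + 8·1 + 10·2 + 2·3 = 88
  E: 13·0 + 4 + 6·3 + 8·4 + 10·1 + 2·4 = 72
A has the highest total.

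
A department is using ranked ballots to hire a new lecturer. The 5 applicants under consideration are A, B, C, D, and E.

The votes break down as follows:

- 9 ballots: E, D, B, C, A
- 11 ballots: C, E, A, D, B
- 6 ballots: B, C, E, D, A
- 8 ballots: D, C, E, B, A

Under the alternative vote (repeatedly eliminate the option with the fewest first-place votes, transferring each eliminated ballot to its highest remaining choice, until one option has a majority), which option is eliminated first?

A

Round 1: C 11, E 9, D 8, B 6, A 0. A has the fewest and is eliminated.
Round 2: C 11, E 9, D 8, B 6. B has the fewest and is eliminated.
Round 3: C 17, E 9, D 8. D has the fewest and is eliminated.
Round 4: C 25, E 9. C has a majority.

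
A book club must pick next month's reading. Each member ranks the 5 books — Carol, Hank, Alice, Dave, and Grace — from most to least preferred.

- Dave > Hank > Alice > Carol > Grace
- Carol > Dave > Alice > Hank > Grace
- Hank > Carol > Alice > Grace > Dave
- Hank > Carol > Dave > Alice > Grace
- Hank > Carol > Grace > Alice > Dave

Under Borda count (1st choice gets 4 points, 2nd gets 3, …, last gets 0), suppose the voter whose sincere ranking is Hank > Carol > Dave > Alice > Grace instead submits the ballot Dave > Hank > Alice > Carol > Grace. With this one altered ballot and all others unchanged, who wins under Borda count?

Hank

Borda totals with the altered ballot: Carol 12, Hank 15, Alice 9, Dave 11, Grace 3.
The winner is unchanged: still Hank.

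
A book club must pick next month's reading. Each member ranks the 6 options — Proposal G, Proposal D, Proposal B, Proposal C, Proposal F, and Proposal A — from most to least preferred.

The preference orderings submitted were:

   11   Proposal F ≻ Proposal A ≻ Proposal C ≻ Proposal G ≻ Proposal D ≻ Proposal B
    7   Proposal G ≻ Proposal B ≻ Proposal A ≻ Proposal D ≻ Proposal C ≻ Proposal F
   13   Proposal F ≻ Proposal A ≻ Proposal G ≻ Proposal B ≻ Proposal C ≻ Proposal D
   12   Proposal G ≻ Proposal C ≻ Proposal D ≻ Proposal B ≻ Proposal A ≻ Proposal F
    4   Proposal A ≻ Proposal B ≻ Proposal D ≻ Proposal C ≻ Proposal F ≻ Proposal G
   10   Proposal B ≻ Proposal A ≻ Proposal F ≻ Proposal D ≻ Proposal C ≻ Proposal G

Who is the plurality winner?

Proposal F

First-place vote totals:
  Proposal G: 19
  Proposal D: 0
  Proposal B: 10
  Proposal C: 0
  Proposal F: 24
  Proposal A: 4
Proposal F has the most first-place votes.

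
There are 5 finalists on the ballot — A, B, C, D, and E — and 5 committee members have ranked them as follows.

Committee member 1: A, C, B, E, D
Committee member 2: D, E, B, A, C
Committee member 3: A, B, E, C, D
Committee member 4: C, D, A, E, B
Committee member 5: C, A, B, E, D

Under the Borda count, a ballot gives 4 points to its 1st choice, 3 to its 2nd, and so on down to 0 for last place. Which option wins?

A

Borda scores:
  A: 4 + 1 + 4 + 2 + 3 = 14
  B: 2 + 2 + 3 + 0 + 2 = 9
  C: 3 + 0 + 1 + 4 + 4 = 12
  D: 0 + 4 + 0 + 3 + 0 = 7
  E: 1 + 3 + 2 + 1 + 1 = 8
A has the highest total.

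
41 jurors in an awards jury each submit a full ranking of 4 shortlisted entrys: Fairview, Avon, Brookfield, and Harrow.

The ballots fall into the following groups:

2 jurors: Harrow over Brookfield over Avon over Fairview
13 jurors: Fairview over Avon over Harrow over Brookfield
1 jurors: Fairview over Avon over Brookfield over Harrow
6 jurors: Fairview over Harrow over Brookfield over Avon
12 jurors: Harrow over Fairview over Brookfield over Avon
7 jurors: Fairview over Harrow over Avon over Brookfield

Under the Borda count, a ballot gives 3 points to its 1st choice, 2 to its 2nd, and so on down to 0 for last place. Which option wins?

Fairview

Borda scores:
  Fairview: 2·0 + 13·3 + 3 + 6·3 + 12·2 + 7·3 = 105
  Avon: 2·1 + 13·2 + 2 + 6·0 + 12·0 + 7·1 = 37
  Brookfield: 2·2 + 13·0 + 1 + 6·1 + 12·1 + 7·0 = 23
  Harrow: 2·3 + 13·1 + 0 + 6·2 + 12·3 + 7·2 = 81
Fairview has the highest total.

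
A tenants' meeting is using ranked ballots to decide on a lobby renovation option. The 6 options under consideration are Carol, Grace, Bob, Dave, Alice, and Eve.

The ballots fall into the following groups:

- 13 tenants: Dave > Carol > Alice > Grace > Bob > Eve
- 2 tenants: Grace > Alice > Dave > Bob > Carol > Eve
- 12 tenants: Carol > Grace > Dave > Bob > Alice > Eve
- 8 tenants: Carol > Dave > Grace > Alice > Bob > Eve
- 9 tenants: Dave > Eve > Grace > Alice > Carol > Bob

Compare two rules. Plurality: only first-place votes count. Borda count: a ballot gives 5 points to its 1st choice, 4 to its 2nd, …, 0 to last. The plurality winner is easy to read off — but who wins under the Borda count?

Dave

Plurality first-place counts: Carol 20, Grace 2, Bob 0, Dave 22, Alice 0, Eve 0 → Dave.
Borda totals: Carol 163, Grace 135, Bob 49, Dave 184, Alice 93, Eve 36 → Dave.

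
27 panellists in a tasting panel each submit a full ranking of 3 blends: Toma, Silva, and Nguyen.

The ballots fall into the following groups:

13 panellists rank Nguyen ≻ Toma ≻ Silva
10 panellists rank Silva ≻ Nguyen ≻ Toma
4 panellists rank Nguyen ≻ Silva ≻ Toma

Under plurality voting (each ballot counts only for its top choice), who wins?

Nguyen

First-place vote totals:
  Toma: 0
  Silva: 10
  Nguyen: 17
Nguyen has the most first-place votes.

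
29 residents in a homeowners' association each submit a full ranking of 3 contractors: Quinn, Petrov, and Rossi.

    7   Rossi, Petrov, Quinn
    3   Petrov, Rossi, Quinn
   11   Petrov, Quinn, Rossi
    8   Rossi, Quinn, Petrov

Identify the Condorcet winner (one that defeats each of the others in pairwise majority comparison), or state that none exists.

Rossi

Head-to-head results (29 voters total):
Quinn vs Petrov: Petrov wins 21–8.
Quinn vs Rossi: Rossi wins 18–11.
Petrov vs Rossi: Rossi wins 15–14.
Rossi beats each rival — Quinn (18–11), Petrov (15–14) — so Rossi is the Condorcet winner.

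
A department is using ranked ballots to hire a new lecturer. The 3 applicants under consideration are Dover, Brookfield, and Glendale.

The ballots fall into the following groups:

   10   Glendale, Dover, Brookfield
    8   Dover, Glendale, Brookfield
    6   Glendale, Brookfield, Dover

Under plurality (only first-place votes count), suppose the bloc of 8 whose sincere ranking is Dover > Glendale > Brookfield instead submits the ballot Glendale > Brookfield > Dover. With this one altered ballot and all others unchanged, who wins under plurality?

First-place totals with the altered ballot: Dover 0, Brookfield 0, Glendale 24.
The winner is unchanged: still Glendale.

Glendale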